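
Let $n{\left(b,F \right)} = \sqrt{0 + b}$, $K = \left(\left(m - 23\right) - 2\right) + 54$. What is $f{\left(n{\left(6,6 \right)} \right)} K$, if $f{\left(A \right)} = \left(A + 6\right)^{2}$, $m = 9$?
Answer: $1596 + 456 \sqrt{6} \approx 2713.0$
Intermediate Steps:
$K = 38$ ($K = \left(\left(9 - 23\right) - 2\right) + 54 = \left(-14 - 2\right) + 54 = -16 + 54 = 38$)
$n{\left(b,F \right)} = \sqrt{b}$
$f{\left(A \right)} = \left(6 + A\right)^{2}$
$f{\left(n{\left(6,6 \right)} \right)} K = \left(6 + \sqrt{6}\right)^{2} \cdot 38 = 38 \left(6 + \sqrt{6}\right)^{2}$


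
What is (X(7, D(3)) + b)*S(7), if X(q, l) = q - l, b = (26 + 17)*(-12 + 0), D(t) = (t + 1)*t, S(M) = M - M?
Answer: 0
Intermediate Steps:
S(M) = 0
D(t) = t*(1 + t) (D(t) = (1 + t)*t = t*(1 + t))
b = -516 (b = 43*(-12) = -516)
(X(7, D(3)) + b)*S(7) = ((7 - 3*(1 + 3)) - 516)*0 = ((7 - 3*4) - 516)*0 = ((7 - 1*12) - 516)*0 = ((7 - 12) - 516)*0 = (-5 - 516)*0 = -521*0 = 0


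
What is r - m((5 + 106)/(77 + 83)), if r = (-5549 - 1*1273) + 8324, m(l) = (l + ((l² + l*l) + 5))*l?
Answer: 3066638689/2048000 ≈ 1497.4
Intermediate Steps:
m(l) = l*(5 + l + 2*l²) (m(l) = (l + ((l² + l²) + 5))*l = (l + (2*l² + 5))*l = (l + (5 + 2*l²))*l = (5 + l + 2*l²)*l = l*(5 + l + 2*l²))
r = 1502 (r = (-5549 - 1273) + 8324 = -6822 + 8324 = 1502)
r - m((5 + 106)/(77 + 83)) = 1502 - (5 + 106)/(77 + 83)*(5 + (5 + 106)/(77 + 83) + 2*((5 + 106)/(77 + 83))²) = 1502 - 111/160*(5 + 111/160 + 2*(111/160)²) = 1502 - 111*(1/160)*(5 + 111*(1/160) + 2*(111*(1/160))²) = 1502 - 111*(5 + 111/160 + 2*(111/160)²)/160 = 1502 - 111*(5 + 111/160 + 2*(12321/25600))/160 = 1502 - 111*(5 + 111/160 + 12321/12800)/160 = 1502 - 111*85201/(160*12800) = 1502 - 1*9457311/2048000 = 1502 - 9457311/2048000 = 3066638689/2048000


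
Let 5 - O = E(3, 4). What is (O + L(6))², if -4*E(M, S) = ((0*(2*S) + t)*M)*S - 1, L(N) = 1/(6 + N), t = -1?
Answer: 121/36 ≈ 3.3611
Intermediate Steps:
E(M, S) = ¼ + M*S/4 (E(M, S) = -(((0*(2*S) - 1)*M)*S - 1)/4 = -(((0 - 1)*M)*S - 1)/4 = -((-M)*S - 1)/4 = -(-M*S - 1)/4 = -(-1 - M*S)/4 = ¼ + M*S/4)
O = 7/4 (O = 5 - (¼ + (¼)*3*4) = 5 - (¼ + 3) = 5 - 1*13/4 = 5 - 13/4 = 7/4 ≈ 1.7500)
(O + L(6))² = (7/4 + 1/(6 + 6))² = (7/4 + 1/12)² = (11/6)² = 121/36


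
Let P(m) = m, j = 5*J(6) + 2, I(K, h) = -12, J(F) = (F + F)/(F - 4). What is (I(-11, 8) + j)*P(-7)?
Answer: -140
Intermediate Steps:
J(F) = 2*F/(-4 + F) (J(F) = (2*F)/(-4 + F) = 2*F/(-4 + F))
j = 32 (j = 5*(2*6/(-4 + 6)) + 2 = 5*(2*6/2) + 2 = 5*(2*6*(½)) + 2 = 5*6 + 2 = 30 + 2 = 32)
(I(-11, 8) + j)*P(-7) = (-12 + 32)*(-7) = 20*(-7) = -140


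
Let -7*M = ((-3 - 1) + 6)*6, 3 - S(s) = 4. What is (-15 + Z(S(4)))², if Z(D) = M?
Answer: 13689/49 ≈ 279.37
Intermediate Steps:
S(s) = -1 (S(s) = 3 - 1*4 = 3 - 4 = -1)
M = -12/7 (M = -((-3 - 1) + 6)*6/7 = -(-4 + 6)*6/7 = -2*6/7 = -⅐*12 = -12/7 ≈ -1.7143)
Z(D) = -12/7
(-15 + Z(S(4)))² = (-15 - 12/7)² = (-117/7)² = 13689/49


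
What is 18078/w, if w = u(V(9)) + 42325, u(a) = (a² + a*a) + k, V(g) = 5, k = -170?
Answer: 786/1835 ≈ 0.42834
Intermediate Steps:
u(a) = -170 + 2*a² (u(a) = (a² + a*a) - 170 = (a² + a²) - 170 = 2*a² - 170 = -170 + 2*a²)
w = 42205 (w = (-170 + 2*5²) + 42325 = (-170 + 2*25) + 42325 = (-170 + 50) + 42325 = -120 + 42325 = 42205)
18078/w = 18078/42205 = 18078*(1/42205) = 786/1835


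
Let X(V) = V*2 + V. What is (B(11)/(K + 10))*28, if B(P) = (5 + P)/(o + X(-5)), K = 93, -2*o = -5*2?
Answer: -224/515 ≈ -0.43495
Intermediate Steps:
o = 5 (o = -(-5)*2/2 = -1/2*(-10) = 5)
X(V) = 3*V (X(V) = 2*V + V = 3*V)
B(P) = -1/2 - P/10 (B(P) = (5 + P)/(5 + 3*(-5)) = (5 + P)/(5 - 15) = (5 + P)/(-10) = (5 + P)*(-1/10) = -1/2 - P/10)
(B(11)/(K + 10))*28 = ((-1/2 - 1/10*11)/(93 + 10))*28 = ((-1/2 - 11/10)/103)*28 = ((1/103)*(-8/5))*28 = -8/515*28 = -224/515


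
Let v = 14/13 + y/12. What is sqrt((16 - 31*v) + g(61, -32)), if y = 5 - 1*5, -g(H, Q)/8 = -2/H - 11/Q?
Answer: I*sqrt(49986755)/1586 ≈ 4.4578*I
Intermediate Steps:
g(H, Q) = 16/H + 88/Q (g(H, Q) = -8*(-2/H - 11/Q) = -8*(-11/Q - 2/H) = 16/H + 88/Q)
y = 0 (y = 5 - 5 = 0)
v = 14/13 (v = 14/13 + 0/12 = 14*(1/13) + 0*(1/12) = 14/13 + 0 = 14/13 ≈ 1.0769)
sqrt((16 - 31*v) + g(61, -32)) = sqrt((16 - 31*14/13) + (16/61 + 88/(-32))) = sqrt((16 - 434/13) + (16*(1/61) + 88*(-1/32))) = sqrt(-226/13 + (16/61 - 11/4)) = sqrt(-226/13 - 607/244) = sqrt(-63035/3172) = I*sqrt(49986755)/1586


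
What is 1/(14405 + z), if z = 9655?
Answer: 1/24060 ≈ 4.1563e-5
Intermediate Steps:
1/(14405 + z) = 1/(14405 + 9655) = 1/24060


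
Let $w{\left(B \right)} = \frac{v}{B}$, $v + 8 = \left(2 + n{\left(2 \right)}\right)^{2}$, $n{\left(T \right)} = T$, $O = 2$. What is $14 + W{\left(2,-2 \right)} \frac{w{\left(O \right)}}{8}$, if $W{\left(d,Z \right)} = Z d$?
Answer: $12$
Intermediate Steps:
$v = 8$ ($v = -8 + \left(2 + 2\right)^{2} = -8 + 4^{2} = -8 + 16 = 8$)
$w{\left(B \right)} = \frac{8}{B}$
$14 + W{\left(2,-2 \right)} \frac{w{\left(O \right)}}{8} = 14 + \left(-2\right) 2 \frac{8 \cdot \frac{1}{2}}{8} = 14 - 4 \cdot 8 \cdot \frac{1}{2} \cdot \frac{1}{8} = 14 - 4 \cdot 4 \cdot \frac{1}{8} = 14 - 2 = 12$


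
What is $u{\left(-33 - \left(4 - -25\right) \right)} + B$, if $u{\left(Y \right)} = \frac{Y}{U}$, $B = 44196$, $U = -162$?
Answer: $\frac{3579907}{81} \approx 44196.0$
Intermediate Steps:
$u{\left(Y \right)} = - \frac{Y}{162}$ ($u{\left(Y \right)} = \frac{Y}{-162} = Y \left(- \frac{1}{162}\right) = - \frac{Y}{162}$)
$u{\left(-33 - \left(4 - -25\right) \right)} + B = - \frac{-33 - \left(4 - -25\right)}{162} + 44196 = - \frac{-33 - \left(4 + 25\right)}{162} + 44196 = - \frac{-33 - 29}{162} + 44196 = \left(- \frac{1}{162}\right) \left(-62\right) + 44196 = \frac{31}{81} + 44196 = \frac{3579907}{81}$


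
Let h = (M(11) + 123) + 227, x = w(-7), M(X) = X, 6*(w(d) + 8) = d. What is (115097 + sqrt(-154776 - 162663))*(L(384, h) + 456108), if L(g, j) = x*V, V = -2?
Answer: 157496317763/3 + 4105137*I*sqrt(3919) ≈ 5.2499e+10 + 2.5699e+8*I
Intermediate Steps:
w(d) = -8 + d/6
x = -55/6 (x = -8 + (1/6)*(-7) = -8 - 7/6 = -55/6 ≈ -9.1667)
h = 361 (h = (11 + 123) + 227 = 134 + 227 = 361)
L(g, j) = 55/3 (L(g, j) = -55/6*(-2) = 55/3)
(115097 + sqrt(-154776 - 162663))*(L(384, h) + 456108) = (115097 + sqrt(-154776 - 162663))*(55/3 + 456108) = (115097 + sqrt(-317439))*(1368379/3) = (115097 + 9*I*sqrt(3919))*(1368379/3) = 157496317763/3 + 4105137*I*sqrt(3919)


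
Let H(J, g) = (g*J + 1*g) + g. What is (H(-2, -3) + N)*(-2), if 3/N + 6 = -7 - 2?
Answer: ⅖ ≈ 0.40000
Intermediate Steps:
H(J, g) = 2*g + J*g (H(J, g) = (J*g + g) + g = (g + J*g) + g = 2*g + J*g)
N = -⅕ (N = 3/(-6 + (-7 - 2)) = 3/(-6 - 9) = 3/(-15) = 3*(-1/15) = -⅕ ≈ -0.20000)
(H(-2, -3) + N)*(-2) = (-3*(2 - 2) - ⅕)*(-2) = (-3*0 - ⅕)*(-2) = (0 - ⅕)*(-2) = -⅕*(-2) = ⅖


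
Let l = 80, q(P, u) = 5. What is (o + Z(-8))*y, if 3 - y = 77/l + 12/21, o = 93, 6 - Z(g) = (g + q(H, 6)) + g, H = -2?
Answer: 9031/56 ≈ 161.27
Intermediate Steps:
Z(g) = 1 - 2*g (Z(g) = 6 - ((g + 5) + g) = 6 - ((5 + g) + g) = 6 - (5 + 2*g) = 6 + (-5 - 2*g) = 1 - 2*g)
y = 821/560 (y = 3 - (77/80 + 12/21) = 3 - (77*(1/80) + 12*(1/21)) = 3 - (77/80 + 4/7) = 3 - 1*859/560 = 3 - 859/560 = 821/560 ≈ 1.4661)
(o + Z(-8))*y = (93 + (1 - 2*(-8)))*(821/560) = (93 + (1 + 16))*(821/560) = (93 + 17)*(821/560) = 110*(821/560) = 9031/56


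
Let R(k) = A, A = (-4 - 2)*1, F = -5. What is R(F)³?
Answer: -216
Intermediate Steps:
A = -6 (A = -6*1 = -6)
R(k) = -6
R(F)³ = (-6)³ = -216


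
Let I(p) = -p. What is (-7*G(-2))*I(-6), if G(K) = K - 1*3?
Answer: 210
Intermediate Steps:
G(K) = -3 + K (G(K) = K - 3 = -3 + K)
(-7*G(-2))*I(-6) = (-7*(-3 - 2))*(-1*(-6)) = -7*(-5)*6 = 35*6 = 210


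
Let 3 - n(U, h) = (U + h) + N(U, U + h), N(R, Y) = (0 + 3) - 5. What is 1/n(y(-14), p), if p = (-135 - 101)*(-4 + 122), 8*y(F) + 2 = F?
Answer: 1/27855 ≈ 3.5900e-5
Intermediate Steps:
y(F) = -1/4 + F/8
N(R, Y) = -2 (N(R, Y) = 3 - 5 = -2)
p = -27848 (p = -236*118 = -27848)
n(U, h) = 5 - U - h (n(U, h) = 3 - ((U + h) - 2) = 3 - (-2 + U + h) = 3 + (2 - U - h) = 5 - U - h)
1/n(y(-14), p) = 1/(5 - (-1/4 + (1/8)*(-14)) - 1*(-27848)) = 1/(5 - (-1/4 - 7/4) + 27848) = 1/(5 - 1*(-2) + 27848) = 1/(5 + 2 + 27848) = 1/27855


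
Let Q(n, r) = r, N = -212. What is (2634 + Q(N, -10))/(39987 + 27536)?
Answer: 2624/67523 ≈ 0.038861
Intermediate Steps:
(2634 + Q(N, -10))/(39987 + 27536) = (2634 - 10)/(39987 + 27536) = 2624/67523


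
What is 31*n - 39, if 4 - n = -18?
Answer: 643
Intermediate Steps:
n = 22 (n = 4 - 1*(-18) = 4 + 18 = 22)
31*n - 39 = 31*22 - 39 = 682 - 39 = 643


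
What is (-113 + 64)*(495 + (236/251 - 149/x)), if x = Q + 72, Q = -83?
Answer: -68927810/2761 ≈ -24965.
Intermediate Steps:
x = -11 (x = -83 + 72 = -11)
(-113 + 64)*(495 + (236/251 - 149/x)) = (-113 + 64)*(495 + (236/251 - 149/(-11))) = -49*(495 + (236*(1/251) - 149*(-1/11))) = -49*(495 + (236/251 + 149/11)) = -49*(495 + 39995/2761) = -49*1406690/2761 = -68927810/2761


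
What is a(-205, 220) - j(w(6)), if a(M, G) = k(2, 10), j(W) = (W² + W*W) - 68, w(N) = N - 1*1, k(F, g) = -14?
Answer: 4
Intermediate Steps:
w(N) = -1 + N (w(N) = N - 1 = -1 + N)
j(W) = -68 + 2*W² (j(W) = (W² + W²) - 68 = 2*W² - 68 = -68 + 2*W²)
a(M, G) = -14
a(-205, 220) - j(w(6)) = -14 - (-68 + 2*(-1 + 6)²) = -14 - (-68 + 2*5²) = -14 - (-68 + 2*25) = -14 - (-68 + 50) = -14 - 1*(-18) = -14 + 18 = 4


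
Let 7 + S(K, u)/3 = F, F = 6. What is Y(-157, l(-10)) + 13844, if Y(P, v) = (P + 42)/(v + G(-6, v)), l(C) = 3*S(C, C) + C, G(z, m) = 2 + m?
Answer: 498499/36 ≈ 13847.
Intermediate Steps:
S(K, u) = -3 (S(K, u) = -21 + 3*6 = -21 + 18 = -3)
l(C) = -9 + C (l(C) = 3*(-3) + C = -9 + C)
Y(P, v) = (42 + P)/(2 + 2*v) (Y(P, v) = (P + 42)/(v + (2 + v)) = (42 + P)/(2 + 2*v))
Y(-157, l(-10)) + 13844 = (42 - 157)/(2*(1 + (-9 - 10))) + 13844 = (1/2)*(-115)/(1 - 19) + 13844 = (1/2)*(-115)/(-18) + 13844 = (1/2)*(-1/18)*(-115) + 13844 = 115/36 + 13844 = 498499/36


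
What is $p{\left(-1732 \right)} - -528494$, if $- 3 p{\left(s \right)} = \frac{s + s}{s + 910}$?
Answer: $\frac{651631370}{1233} \approx 5.2849 \cdot 10^{5}$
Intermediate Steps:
$p{\left(s \right)} = - \frac{2 s}{3 \left(910 + s\right)}$ ($p{\left(s \right)} = - \frac{\left(s + s\right) \frac{1}{s + 910}}{3} = - \frac{2 s \frac{1}{910 + s}}{3} = - \frac{2 s}{3 \left(910 + s\right)}$)
$p{\left(-1732 \right)} - -528494 = \left(-2\right) \left(-1732\right) \frac{1}{2730 + 3 \left(-1732\right)} - -528494 = \left(-2\right) \left(-1732\right) \frac{1}{2730 - 5196} + 528494 = \left(-2\right) \left(-1732\right) \frac{1}{-2466} + 528494 = \left(-2\right) \left(-1732\right) \left(- \frac{1}{2466}\right) + 528494 = - \frac{1732}{1233} + 528494 = \frac{651631370}{1233}$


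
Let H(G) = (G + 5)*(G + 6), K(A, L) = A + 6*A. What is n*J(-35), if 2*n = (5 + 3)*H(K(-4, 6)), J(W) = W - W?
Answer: 0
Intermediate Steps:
J(W) = 0
K(A, L) = 7*A
H(G) = (5 + G)*(6 + G)
n = 2024 (n = ((5 + 3)*(30 + (7*(-4))² + 11*(7*(-4))))/2 = (8*(30 + (-28)² + 11*(-28)))/2 = (8*(30 + 784 - 308))/2 = (8*506)/2 = (½)*4048 = 2024)
n*J(-35) = 2024*0 = 0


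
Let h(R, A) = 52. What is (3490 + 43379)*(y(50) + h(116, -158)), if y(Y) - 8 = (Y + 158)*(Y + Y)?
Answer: 977687340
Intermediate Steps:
y(Y) = 8 + 2*Y*(158 + Y) (y(Y) = 8 + (Y + 158)*(Y + Y) = 8 + (158 + Y)*(2*Y) = 8 + 2*Y*(158 + Y))
(3490 + 43379)*(y(50) + h(116, -158)) = (3490 + 43379)*((8 + 2*50**2 + 316*50) + 52) = 46869*((8 + 2*2500 + 15800) + 52) = 46869*((8 + 5000 + 15800) + 52) = 46869*(20808 + 52) = 46869*20860 = 977687340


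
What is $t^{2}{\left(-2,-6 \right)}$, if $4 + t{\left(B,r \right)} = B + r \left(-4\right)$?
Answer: $324$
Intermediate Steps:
$t{\left(B,r \right)} = -4 + B - 4 r$ ($t{\left(B,r \right)} = -4 + \left(B + r \left(-4\right)\right) = -4 + \left(B - 4 r\right) = -4 + B - 4 r$)
$t^{2}{\left(-2,-6 \right)} = \left(-4 - 2 - -24\right)^{2} = \left(-4 - 2 + 24\right)^{2} = 18^{2} = 324$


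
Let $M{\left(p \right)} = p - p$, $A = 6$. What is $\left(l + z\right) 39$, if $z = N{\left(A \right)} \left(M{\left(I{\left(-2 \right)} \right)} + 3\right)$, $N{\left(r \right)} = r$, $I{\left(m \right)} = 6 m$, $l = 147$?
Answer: $6435$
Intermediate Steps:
$M{\left(p \right)} = 0$
$z = 18$ ($z = 6 \left(0 + 3\right) = 6 \cdot 3 = 18$)
$\left(l + z\right) 39 = \left(147 + 18\right) 39 = 165 \cdot 39 = 6435$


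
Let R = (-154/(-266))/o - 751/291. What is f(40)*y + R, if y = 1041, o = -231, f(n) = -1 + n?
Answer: 1571203117/38703 ≈ 40596.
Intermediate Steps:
R = -99980/38703 (R = -154/(-266)/(-231) - 751/291 = -154*(-1/266)*(-1/231) - 751*1/291 = (11/19)*(-1/231) - 751/291 = -1/399 - 751/291 = -99980/38703 ≈ -2.5833)
f(40)*y + R = (-1 + 40)*1041 - 99980/38703 = 39*1041 - 99980/38703 = 40599 - 99980/38703 = 1571203117/38703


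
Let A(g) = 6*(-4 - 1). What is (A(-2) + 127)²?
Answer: 9409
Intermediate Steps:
A(g) = -30 (A(g) = 6*(-5) = -30)
(A(-2) + 127)² = (-30 + 127)² = 97² = 9409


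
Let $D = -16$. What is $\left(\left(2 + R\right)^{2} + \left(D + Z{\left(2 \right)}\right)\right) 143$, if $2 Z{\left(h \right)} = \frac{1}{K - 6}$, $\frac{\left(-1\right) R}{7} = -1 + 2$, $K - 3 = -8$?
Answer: $\frac{2561}{2} \approx 1280.5$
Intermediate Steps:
$K = -5$ ($K = 3 - 8 = -5$)
$R = -7$ ($R = - 7 \left(-1 + 2\right) = \left(-7\right) 1 = -7$)
$Z{\left(h \right)} = - \frac{1}{22}$ ($Z{\left(h \right)} = \frac{1}{2 \left(-5 - 6\right)} = \frac{1}{2 \left(-11\right)} = \frac{1}{2} \left(- \frac{1}{11}\right) = - \frac{1}{22}$)
$\left(\left(2 + R\right)^{2} + \left(D + Z{\left(2 \right)}\right)\right) 143 = \left(\left(2 - 7\right)^{2} - \frac{353}{22}\right) 143 = \left(\left(-5\right)^{2} - \frac{353}{22}\right) 143 = \left(25 - \frac{353}{22}\right) 143 = \frac{197}{22} \cdot 143 = \frac{2561}{2}$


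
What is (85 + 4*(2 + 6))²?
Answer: 13689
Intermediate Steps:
(85 + 4*(2 + 6))² = (85 + 4*8)² = (85 + 32)² = 117² = 13689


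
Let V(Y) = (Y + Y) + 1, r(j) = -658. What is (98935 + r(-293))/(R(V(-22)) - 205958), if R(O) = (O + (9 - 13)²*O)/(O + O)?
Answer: -196554/411899 ≈ -0.47719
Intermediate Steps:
V(Y) = 1 + 2*Y (V(Y) = 2*Y + 1 = 1 + 2*Y)
R(O) = 17/2 (R(O) = (O + (-4)²*O)/((2*O)) = (O + 16*O)*(1/(2*O)) = (17*O)*(1/(2*O)) = 17/2)
(98935 + r(-293))/(R(V(-22)) - 205958) = (98935 - 658)/(17/2 - 205958) = 98277/(-411899/2) = 98277*(-2/411899) = -196554/411899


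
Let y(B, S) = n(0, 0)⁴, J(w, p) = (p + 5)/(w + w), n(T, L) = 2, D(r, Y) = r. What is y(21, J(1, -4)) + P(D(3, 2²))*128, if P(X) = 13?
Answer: 1680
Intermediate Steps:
J(w, p) = (5 + p)/(2*w) (J(w, p) = (5 + p)/((2*w)) = (5 + p)*(1/(2*w)) = (5 + p)/(2*w))
y(B, S) = 16 (y(B, S) = 2⁴ = 16)
y(21, J(1, -4)) + P(D(3, 2²))*128 = 16 + 13*128 = 16 + 1664 = 1680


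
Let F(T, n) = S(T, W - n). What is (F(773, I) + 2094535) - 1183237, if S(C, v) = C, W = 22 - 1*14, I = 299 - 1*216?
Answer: 912071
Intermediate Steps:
I = 83 (I = 299 - 216 = 83)
W = 8 (W = 22 - 14 = 8)
F(T, n) = T
(F(773, I) + 2094535) - 1183237 = (773 + 2094535) - 1183237 = 2095308 - 1183237 = 912071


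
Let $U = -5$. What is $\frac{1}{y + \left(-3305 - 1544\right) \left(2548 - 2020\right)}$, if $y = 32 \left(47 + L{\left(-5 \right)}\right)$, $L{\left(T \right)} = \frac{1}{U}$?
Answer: $- \frac{5}{12793872} \approx -3.9081 \cdot 10^{-7}$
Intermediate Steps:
$L{\left(T \right)} = - \frac{1}{5}$ ($L{\left(T \right)} = \frac{1}{-5} = - \frac{1}{5}$)
$y = \frac{7488}{5}$ ($y = 32 \left(47 - \frac{1}{5}\right) = 32 \cdot \frac{234}{5} = \frac{7488}{5} \approx 1497.6$)
$\frac{1}{y + \left(-3305 - 1544\right) \left(2548 - 2020\right)} = \frac{1}{\frac{7488}{5} + \left(-3305 - 1544\right) \left(2548 - 2020\right)} = \frac{1}{\frac{7488}{5} - 2560272} = \frac{1}{- \frac{12793872}{5}} = - \frac{5}{12793872}$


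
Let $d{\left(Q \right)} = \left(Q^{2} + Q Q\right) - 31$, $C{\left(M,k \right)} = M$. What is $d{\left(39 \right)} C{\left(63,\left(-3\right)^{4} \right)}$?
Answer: $189693$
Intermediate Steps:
$d{\left(Q \right)} = -31 + 2 Q^{2}$ ($d{\left(Q \right)} = \left(Q^{2} + Q^{2}\right) - 31 = 2 Q^{2} - 31 = -31 + 2 Q^{2}$)
$d{\left(39 \right)} C{\left(63,\left(-3\right)^{4} \right)} = \left(-31 + 2 \cdot 39^{2}\right) 63 = \left(-31 + 2 \cdot 1521\right) 63 = \left(-31 + 3042\right) 63 = 3011 \cdot 63 = 189693$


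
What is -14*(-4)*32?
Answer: 1792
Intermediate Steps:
-14*(-4)*32 = 56*32 = 1792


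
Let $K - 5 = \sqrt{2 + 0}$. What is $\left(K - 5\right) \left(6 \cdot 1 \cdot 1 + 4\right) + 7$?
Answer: $7 + 10 \sqrt{2} \approx 21.142$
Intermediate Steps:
$K = 5 + \sqrt{2}$ ($K = 5 + \sqrt{2 + 0} = 5 + \sqrt{2} \approx 6.4142$)
$\left(K - 5\right) \left(6 \cdot 1 \cdot 1 + 4\right) + 7 = \left(\left(5 + \sqrt{2}\right) - 5\right) \left(6 \cdot 1 \cdot 1 + 4\right) + 7 = \left(\left(5 + \sqrt{2}\right) - 5\right) \left(6 \cdot 1 + 4\right) + 7 = \sqrt{2} \left(6 + 4\right) + 7 = \sqrt{2} \cdot 10 + 7 = 10 \sqrt{2} + 7 = 7 + 10 \sqrt{2}$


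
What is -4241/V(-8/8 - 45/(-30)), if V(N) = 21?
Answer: -4241/21 ≈ -201.95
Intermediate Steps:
-4241/V(-8/8 - 45/(-30)) = -4241/21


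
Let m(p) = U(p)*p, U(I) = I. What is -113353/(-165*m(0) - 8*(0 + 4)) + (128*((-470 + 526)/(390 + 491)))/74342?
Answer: 3712044598491/1047924832 ≈ 3542.3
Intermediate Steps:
m(p) = p² (m(p) = p*p = p²)
-113353/(-165*m(0) - 8*(0 + 4)) + (128*((-470 + 526)/(390 + 491)))/74342 = -113353/(-165*0² - 8*(0 + 4)) + (128*((-470 + 526)/(390 + 491)))/74342 = -113353/(-165*0 - 8*4) + (128*(56/881))*(1/74342) = -113353/(0 - 32) + (128*(56*(1/881)))*(1/74342) = -113353/(-32) + (128*(56/881))*(1/74342) = -113353*(-1/32) + (7168/881)*(1/74342) = 113353/32 + 3584/32747651 = 3712044598491/1047924832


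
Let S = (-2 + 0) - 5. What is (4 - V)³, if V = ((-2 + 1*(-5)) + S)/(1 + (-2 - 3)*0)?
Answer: 5832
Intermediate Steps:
S = -7 (S = -2 - 5 = -7)
V = -14 (V = ((-2 + 1*(-5)) - 7)/(1 + (-2 - 3)*0) = ((-2 - 5) - 7)/(1 - 5*0) = (-7 - 7)/(1 + 0) = -14/1 = -14*1 = -14)
(4 - V)³ = (4 - 1*(-14))³ = (4 + 14)³ = 18³ = 5832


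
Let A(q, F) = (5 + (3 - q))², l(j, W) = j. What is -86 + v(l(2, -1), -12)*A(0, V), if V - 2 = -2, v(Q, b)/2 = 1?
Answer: 42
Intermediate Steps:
v(Q, b) = 2 (v(Q, b) = 2*1 = 2)
V = 0 (V = 2 - 2 = 0)
A(q, F) = (8 - q)²
-86 + v(l(2, -1), -12)*A(0, V) = -86 + 2*(-8 + 0)² = -86 + 2*(-8)² = -86 + 2*64 = -86 + 128 = 42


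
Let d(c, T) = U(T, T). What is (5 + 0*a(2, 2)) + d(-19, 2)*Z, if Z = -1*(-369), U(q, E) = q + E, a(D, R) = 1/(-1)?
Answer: 1481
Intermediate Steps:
a(D, R) = -1
U(q, E) = E + q
Z = 369
d(c, T) = 2*T (d(c, T) = T + T = 2*T)
(5 + 0*a(2, 2)) + d(-19, 2)*Z = (5 + 0*(-1)) + (2*2)*369 = (5 + 0) + 4*369 = 5 + 1476 = 1481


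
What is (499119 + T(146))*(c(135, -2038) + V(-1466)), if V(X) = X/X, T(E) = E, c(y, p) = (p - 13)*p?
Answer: 2086897244835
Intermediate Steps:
c(y, p) = p*(-13 + p) (c(y, p) = (-13 + p)*p = p*(-13 + p))
V(X) = 1
(499119 + T(146))*(c(135, -2038) + V(-1466)) = (499119 + 146)*(-2038*(-13 - 2038) + 1) = 499265*(-2038*(-2051) + 1) = 499265*(4179938 + 1) = 499265*4179939 = 2086897244835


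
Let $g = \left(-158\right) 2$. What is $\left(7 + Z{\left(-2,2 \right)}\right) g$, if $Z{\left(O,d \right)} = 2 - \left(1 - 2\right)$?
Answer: $-3160$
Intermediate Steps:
$g = -316$
$Z{\left(O,d \right)} = 3$ ($Z{\left(O,d \right)} = 2 - -1 = 2 + 1 = 3$)
$\left(7 + Z{\left(-2,2 \right)}\right) g = \left(7 + 3\right) \left(-316\right) = 10 \left(-316\right) = -3160$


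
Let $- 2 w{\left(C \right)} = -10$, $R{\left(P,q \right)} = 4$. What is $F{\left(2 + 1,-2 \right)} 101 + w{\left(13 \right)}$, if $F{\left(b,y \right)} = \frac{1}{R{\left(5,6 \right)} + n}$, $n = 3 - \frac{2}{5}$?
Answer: $\frac{670}{33} \approx 20.303$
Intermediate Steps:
$n = \frac{13}{5}$ ($n = 3 - 2 \cdot \frac{1}{5} = 3 - \frac{2}{5} = \frac{13}{5} \approx 2.6$)
$w{\left(C \right)} = 5$ ($w{\left(C \right)} = \left(- \frac{1}{2}\right) \left(-10\right) = 5$)
$F{\left(b,y \right)} = \frac{5}{33}$ ($F{\left(b,y \right)} = \frac{1}{4 + \frac{13}{5}} = \frac{1}{\frac{33}{5}} = \frac{5}{33}$)
$F{\left(2 + 1,-2 \right)} 101 + w{\left(13 \right)} = \frac{5}{33} \cdot 101 + 5 = \frac{505}{33} + 5 = \frac{670}{33}$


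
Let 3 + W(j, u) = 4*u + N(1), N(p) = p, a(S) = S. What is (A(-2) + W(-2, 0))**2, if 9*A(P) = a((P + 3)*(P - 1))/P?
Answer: 121/36 ≈ 3.3611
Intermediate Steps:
A(P) = (-1 + P)*(3 + P)/(9*P) (A(P) = (((P + 3)*(P - 1))/P)/9 = (((3 + P)*(-1 + P))/P)/9 = (((-1 + P)*(3 + P))/P)/9 = ((-1 + P)*(3 + P)/P)/9 = (-1 + P)*(3 + P)/(9*P))
W(j, u) = -2 + 4*u (W(j, u) = -3 + (4*u + 1) = -3 + (1 + 4*u) = -2 + 4*u)
(A(-2) + W(-2, 0))**2 = ((1/9)*(-3 + (-2)**2 + 2*(-2))/(-2) + (-2 + 4*0))**2 = ((1/9)*(-1/2)*(-3 + 4 - 4) + (-2 + 0))**2 = ((1/9)*(-1/2)*(-3) - 2)**2 = (1/6 - 2)**2 = (-11/6)**2 = 121/36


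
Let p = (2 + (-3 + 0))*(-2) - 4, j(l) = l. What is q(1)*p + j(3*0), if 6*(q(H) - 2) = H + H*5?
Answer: -6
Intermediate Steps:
q(H) = 2 + H (q(H) = 2 + (H + H*5)/6 = 2 + (H + 5*H)/6 = 2 + (6*H)/6 = 2 + H)
p = -2 (p = (2 - 3)*(-2) - 4 = -1*(-2) - 4 = 2 - 4 = -2)
q(1)*p + j(3*0) = (2 + 1)*(-2) + 3*0 = 3*(-2) + 0 = -6 + 0 = -6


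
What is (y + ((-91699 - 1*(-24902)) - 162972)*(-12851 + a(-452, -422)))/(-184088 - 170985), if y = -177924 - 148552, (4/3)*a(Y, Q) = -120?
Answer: -2973114153/355073 ≈ -8373.3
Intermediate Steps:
a(Y, Q) = -90 (a(Y, Q) = (3/4)*(-120) = -90)
y = -326476
(y + ((-91699 - 1*(-24902)) - 162972)*(-12851 + a(-452, -422)))/(-184088 - 170985) = (-326476 + ((-91699 - 1*(-24902)) - 162972)*(-12851 - 90))/(-184088 - 170985) = (-326476 + ((-91699 + 24902) - 162972)*(-12941))/(-355073) = (-326476 + (-66797 - 162972)*(-12941))*(-1/355073) = (-326476 - 229769*(-12941))*(-1/355073) = (-326476 + 2973440629)*(-1/355073) = 2973114153*(-1/355073) = -2973114153/355073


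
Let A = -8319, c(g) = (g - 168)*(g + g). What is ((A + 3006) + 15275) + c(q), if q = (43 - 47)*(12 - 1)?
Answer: 28618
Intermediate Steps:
q = -44 (q = -4*11 = -44)
c(g) = 2*g*(-168 + g) (c(g) = (-168 + g)*(2*g) = 2*g*(-168 + g))
((A + 3006) + 15275) + c(q) = ((-8319 + 3006) + 15275) + 2*(-44)*(-168 - 44) = (-5313 + 15275) + 2*(-44)*(-212) = 9962 + 18656 = 28618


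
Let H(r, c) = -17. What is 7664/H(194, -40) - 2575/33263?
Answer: -254971407/565471 ≈ -450.90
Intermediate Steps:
7664/H(194, -40) - 2575/33263 = 7664/(-17) - 2575/33263 = 7664*(-1/17) - 2575*1/33263 = -7664/17 - 2575/33263 = -254971407/565471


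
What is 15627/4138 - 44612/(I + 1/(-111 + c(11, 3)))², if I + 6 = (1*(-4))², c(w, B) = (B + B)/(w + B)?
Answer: -5771453452287/13023655678 ≈ -443.15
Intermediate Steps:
c(w, B) = 2*B/(B + w) (c(w, B) = (2*B)/(B + w) = 2*B/(B + w))
I = 10 (I = -6 + (1*(-4))² = -6 + (-4)² = -6 + 16 = 10)
15627/4138 - 44612/(I + 1/(-111 + c(11, 3)))² = 15627/4138 - 44612/(10 + 1/(-111 + 2*3/(3 + 11)))² = 15627*(1/4138) - 44612/(10 + 1/(-111 + 2*3/14))² = 15627/4138 - 44612/(10 + 1/(-111 + 2*3*(1/14)))² = 15627/4138 - 44612/(10 + 1/(-111 + 3/7))² = 15627/4138 - 44612/(10 + 1/(-774/7))² = 15627/4138 - 44612/(10 - 7/774)² = 15627/4138 - 44612/((7733/774)²) = 15627/4138 - 44612/59799289/599076 = 15627/4138 - 44612*599076/59799289 = 15627/4138 - 1406630448/3147331 = -5771453452287/13023655678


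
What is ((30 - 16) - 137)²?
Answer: 15129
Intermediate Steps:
((30 - 16) - 137)² = (14 - 137)² = (-123)² = 15129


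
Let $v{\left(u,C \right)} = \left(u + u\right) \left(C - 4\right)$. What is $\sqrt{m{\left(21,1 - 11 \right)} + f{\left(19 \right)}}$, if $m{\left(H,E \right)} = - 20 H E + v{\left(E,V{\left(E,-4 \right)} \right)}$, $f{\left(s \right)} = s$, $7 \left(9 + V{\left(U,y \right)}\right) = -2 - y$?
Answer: $\frac{\sqrt{219191}}{7} \approx 66.883$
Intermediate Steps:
$V{\left(U,y \right)} = - \frac{65}{7} - \frac{y}{7}$ ($V{\left(U,y \right)} = -9 + \frac{-2 - y}{7} = -9 - \left(\frac{2}{7} + \frac{y}{7}\right) = - \frac{65}{7} - \frac{y}{7}$)
$v{\left(u,C \right)} = 2 u \left(-4 + C\right)$
$m{\left(H,E \right)} = - \frac{178 E}{7} - 20 E H$ ($m{\left(H,E \right)} = - 20 H E + 2 E \left(-4 - \frac{61}{7}\right) = - 20 E H + 2 E \left(-4 + \left(- \frac{65}{7} + \frac{4}{7}\right)\right) = - 20 E H + 2 E \left(-4 - \frac{61}{7}\right) = - 20 E H + 2 E \left(- \frac{89}{7}\right) = - 20 E H - \frac{178 E}{7} = - \frac{178 E}{7} - 20 E H$)
$\sqrt{m{\left(21,1 - 11 \right)} + f{\left(19 \right)}} = \sqrt{\frac{2 \left(1 - 11\right) \left(-89 - 1470\right)}{7} + 19} = \sqrt{\frac{2}{7} \left(-10\right) \left(-89 - 1470\right) + 19} = \sqrt{\frac{2}{7} \left(-10\right) \left(-1559\right) + 19} = \sqrt{\frac{31180}{7} + 19} = \sqrt{\frac{31313}{7}} = \frac{\sqrt{219191}}{7}$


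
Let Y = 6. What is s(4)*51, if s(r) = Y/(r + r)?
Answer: 153/4 ≈ 38.250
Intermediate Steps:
s(r) = 3/r (s(r) = 6/(r + r) = 6/((2*r)) = 6*(1/(2*r)) = 3/r)
s(4)*51 = (3/4)*51 = 153/4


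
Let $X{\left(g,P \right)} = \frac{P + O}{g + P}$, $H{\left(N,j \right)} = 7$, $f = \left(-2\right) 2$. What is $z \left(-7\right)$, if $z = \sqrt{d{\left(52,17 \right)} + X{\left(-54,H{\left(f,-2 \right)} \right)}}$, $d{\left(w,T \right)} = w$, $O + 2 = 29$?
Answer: $- \frac{7 \sqrt{113270}}{47} \approx -50.125$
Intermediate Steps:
$O = 27$ ($O = -2 + 29 = 27$)
$f = -4$
$X{\left(g,P \right)} = \frac{27 + P}{P + g}$ ($X{\left(g,P \right)} = \frac{P + 27}{g + P} = \frac{27 + P}{P + g}$)
$z = \frac{\sqrt{113270}}{47}$ ($z = \sqrt{52 + \frac{27 + 7}{7 - 54}} = \sqrt{52 + \frac{1}{-47} \cdot 34} = \sqrt{52 - \frac{34}{47}} = \sqrt{\frac{2410}{47}} = \frac{\sqrt{113270}}{47} \approx 7.1608$)
$z \left(-7\right) = \frac{\sqrt{113270}}{47} \left(-7\right) = - \frac{7 \sqrt{113270}}{47}$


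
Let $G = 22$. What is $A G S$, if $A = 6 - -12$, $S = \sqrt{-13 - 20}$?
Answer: $396 i \sqrt{33} \approx 2274.8 i$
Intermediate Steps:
$S = i \sqrt{33}$ ($S = \sqrt{-13 - 20} = \sqrt{-33} = i \sqrt{33} \approx 5.7446 i$)
$A = 18$ ($A = 6 + 12 = 18$)
$A G S = 18 \cdot 22 i \sqrt{33} = 396 i \sqrt{33}$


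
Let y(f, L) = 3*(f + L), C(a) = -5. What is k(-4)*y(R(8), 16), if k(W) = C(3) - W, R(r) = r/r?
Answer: -51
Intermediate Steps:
R(r) = 1
k(W) = -5 - W
y(f, L) = 3*L + 3*f (y(f, L) = 3*(L + f) = 3*L + 3*f)
k(-4)*y(R(8), 16) = (-5 - 1*(-4))*(3*16 + 3*1) = (-5 + 4)*(48 + 3) = -1*51 = -51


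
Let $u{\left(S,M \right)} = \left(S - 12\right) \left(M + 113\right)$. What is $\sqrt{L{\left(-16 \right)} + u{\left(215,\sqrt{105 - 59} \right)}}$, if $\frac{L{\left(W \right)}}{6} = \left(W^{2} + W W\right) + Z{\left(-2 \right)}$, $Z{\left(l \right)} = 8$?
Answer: $\sqrt{26059 + 203 \sqrt{46}} \approx 165.64$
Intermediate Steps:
$u{\left(S,M \right)} = \left(-12 + S\right) \left(113 + M\right)$
$L{\left(W \right)} = 48 + 12 W^{2}$ ($L{\left(W \right)} = 6 \left(\left(W^{2} + W W\right) + 8\right) = 6 \left(\left(W^{2} + W^{2}\right) + 8\right) = 6 \left(2 W^{2} + 8\right) = 6 \left(8 + 2 W^{2}\right) = 48 + 12 W^{2}$)
$\sqrt{L{\left(-16 \right)} + u{\left(215,\sqrt{105 - 59} \right)}} = \sqrt{\left(48 + 12 \left(-16\right)^{2}\right) + \left(-1356 - 12 \sqrt{105 - 59} + 113 \cdot 215 + \sqrt{105 - 59} \cdot 215\right)} = \sqrt{\left(48 + 12 \cdot 256\right) + \left(-1356 - 12 \sqrt{46} + 24295 + \sqrt{46} \cdot 215\right)} = \sqrt{\left(48 + 3072\right) + \left(-1356 - 12 \sqrt{46} + 24295 + 215 \sqrt{46}\right)} = \sqrt{3120 + \left(22939 + 203 \sqrt{46}\right)} = \sqrt{26059 + 203 \sqrt{46}}$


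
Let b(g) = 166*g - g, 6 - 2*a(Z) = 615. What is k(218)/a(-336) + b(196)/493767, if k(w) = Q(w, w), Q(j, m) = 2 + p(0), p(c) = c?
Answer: 656296/11137189 ≈ 0.058928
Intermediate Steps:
Q(j, m) = 2 (Q(j, m) = 2 + 0 = 2)
a(Z) = -609/2 (a(Z) = 3 - ½*615 = 3 - 615/2 = -609/2)
b(g) = 165*g
k(w) = 2
k(218)/a(-336) + b(196)/493767 = 2/(-609/2) + (165*196)/493767 = 2*(-2/609) + 32340*(1/493767) = -4/609 + 10780/164589 = 656296/11137189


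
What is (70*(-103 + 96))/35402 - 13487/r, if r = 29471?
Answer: -245953782/521666171 ≈ -0.47148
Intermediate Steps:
(70*(-103 + 96))/35402 - 13487/r = (70*(-103 + 96))/35402 - 13487/29471 = (70*(-7))*(1/35402) - 13487*1/29471 = -490*1/35402 - 13487/29471 = -245/17701 - 13487/29471 = -245953782/521666171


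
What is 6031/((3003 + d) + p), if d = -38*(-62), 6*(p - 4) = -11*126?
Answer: 6031/5132 ≈ 1.1752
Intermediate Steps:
p = -227 (p = 4 + (-11*126)/6 = 4 + (⅙)*(-1386) = 4 - 231 = -227)
d = 2356
6031/((3003 + d) + p) = 6031/((3003 + 2356) - 227) = 6031/(5359 - 227) = 6031/5132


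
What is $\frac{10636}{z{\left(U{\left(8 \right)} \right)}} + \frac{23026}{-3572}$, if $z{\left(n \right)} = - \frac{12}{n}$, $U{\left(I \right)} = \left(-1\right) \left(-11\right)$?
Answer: $- \frac{52273253}{5358} \approx -9756.1$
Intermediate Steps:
$U{\left(I \right)} = 11$
$\frac{10636}{z{\left(U{\left(8 \right)} \right)}} + \frac{23026}{-3572} = \frac{10636}{\left(-12\right) \frac{1}{11}} + \frac{23026}{-3572} = \frac{10636}{\left(-12\right) \frac{1}{11}} + 23026 \left(- \frac{1}{3572}\right) = \frac{10636}{- \frac{12}{11}} - \frac{11513}{1786} = 10636 \left(- \frac{11}{12}\right) - \frac{11513}{1786} = - \frac{29249}{3} - \frac{11513}{1786} = - \frac{52273253}{5358}$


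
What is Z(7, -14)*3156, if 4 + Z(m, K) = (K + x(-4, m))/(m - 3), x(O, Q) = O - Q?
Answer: -32349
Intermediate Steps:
Z(m, K) = -4 + (-4 + K - m)/(-3 + m) (Z(m, K) = -4 + (K + (-4 - m))/(m - 3) = -4 + (-4 + K - m)/(-3 + m))
Z(7, -14)*3156 = ((8 - 14 - 5*7)/(-3 + 7))*3156 = ((8 - 14 - 35)/4)*3156 = ((¼)*(-41))*3156 = -41/4*3156 = -32349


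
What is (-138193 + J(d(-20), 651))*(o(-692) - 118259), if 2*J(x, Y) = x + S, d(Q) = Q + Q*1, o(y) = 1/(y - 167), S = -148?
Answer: 14047813262334/859 ≈ 1.6354e+10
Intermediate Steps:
o(y) = 1/(-167 + y)
d(Q) = 2*Q (d(Q) = Q + Q = 2*Q)
J(x, Y) = -74 + x/2 (J(x, Y) = (x - 148)/2 = (-148 + x)/2 = -74 + x/2)
(-138193 + J(d(-20), 651))*(o(-692) - 118259) = (-138193 + (-74 + (2*(-20))/2))*(1/(-167 - 692) - 118259) = (-138193 + (-74 + (½)*(-40)))*(1/(-859) - 118259) = (-138193 + (-74 - 20))*(-1/859 - 118259) = (-138193 - 94)*(-101584482/859) = -138287*(-101584482/859) = 14047813262334/859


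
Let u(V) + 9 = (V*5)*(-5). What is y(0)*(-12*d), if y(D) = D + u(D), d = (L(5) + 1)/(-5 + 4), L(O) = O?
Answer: -648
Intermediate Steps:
d = -6 (d = (5 + 1)/(-5 + 4) = 6/(-1) = 6*(-1) = -6)
u(V) = -9 - 25*V (u(V) = -9 + (V*5)*(-5) = -9 + (5*V)*(-5) = -9 - 25*V)
y(D) = -9 - 24*D (y(D) = D + (-9 - 25*D) = -9 - 24*D)
y(0)*(-12*d) = (-9 - 24*0)*(-12*(-6)) = (-9 + 0)*72 = -9*72 = -648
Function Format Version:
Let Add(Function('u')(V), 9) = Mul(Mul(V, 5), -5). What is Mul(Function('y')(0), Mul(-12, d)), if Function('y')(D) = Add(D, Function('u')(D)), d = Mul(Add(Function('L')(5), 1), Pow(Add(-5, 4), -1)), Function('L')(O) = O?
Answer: -648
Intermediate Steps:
d = -6 (d = Mul(Add(5, 1), Pow(Add(-5, 4), -1)) = Mul(6, Pow(-1, -1)) = Mul(6, -1) = -6)
Function('u')(V) = Add(-9, Mul(-25, V)) (Function('u')(V) = Add(-9, Mul(Mul(V, 5), -5)) = Add(-9, Mul(Mul(5, V), -5)) = Add(-9, Mul(-25, V)))
Function('y')(D) = Add(-9, Mul(-24, D)) (Function('y')(D) = Add(D, Add(-9, Mul(-25, D))) = Add(-9, Mul(-24, D)))
Mul(Function('y')(0), Mul(-12, d)) = Mul(Add(-9, Mul(-24, 0)), Mul(-12, -6)) = Mul(Add(-9, 0), 72) = Mul(-9, 72) = -648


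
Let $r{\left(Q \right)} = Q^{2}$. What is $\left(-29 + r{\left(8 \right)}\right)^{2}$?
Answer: $1225$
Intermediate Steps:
$\left(-29 + r{\left(8 \right)}\right)^{2} = \left(-29 + 8^{2}\right)^{2} = \left(-29 + 64\right)^{2} = 35^{2} = 1225$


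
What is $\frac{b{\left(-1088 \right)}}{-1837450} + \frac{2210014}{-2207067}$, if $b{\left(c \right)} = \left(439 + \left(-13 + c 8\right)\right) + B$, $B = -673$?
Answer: $- \frac{4041034767583}{4055375259150} \approx -0.99646$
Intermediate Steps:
$b{\left(c \right)} = -247 + 8 c$ ($b{\left(c \right)} = \left(439 + \left(-13 + c 8\right)\right) - 673 = \left(439 + \left(-13 + 8 c\right)\right) - 673 = \left(426 + 8 c\right) - 673 = -247 + 8 c$)
$\frac{b{\left(-1088 \right)}}{-1837450} + \frac{2210014}{-2207067} = \frac{-247 + 8 \left(-1088\right)}{-1837450} + \frac{2210014}{-2207067} = \left(-247 - 8704\right) \left(- \frac{1}{1837450}\right) + 2210014 \left(- \frac{1}{2207067}\right) = \left(-8951\right) \left(- \frac{1}{1837450}\right) - \frac{2210014}{2207067} = \frac{8951}{1837450} - \frac{2210014}{2207067} = - \frac{4041034767583}{4055375259150}$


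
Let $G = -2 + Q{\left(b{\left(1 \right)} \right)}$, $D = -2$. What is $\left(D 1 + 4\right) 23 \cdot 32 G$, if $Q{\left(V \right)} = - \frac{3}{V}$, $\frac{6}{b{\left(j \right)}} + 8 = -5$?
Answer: $6624$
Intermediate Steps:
$b{\left(j \right)} = - \frac{6}{13}$ ($b{\left(j \right)} = \frac{6}{-8 - 5} = \frac{6}{-13} = 6 \left(- \frac{1}{13}\right) = - \frac{6}{13}$)
$G = \frac{9}{2}$ ($G = -2 - \frac{3}{- \frac{6}{13}} = -2 - - \frac{13}{2} = -2 + \frac{13}{2} = \frac{9}{2} \approx 4.5$)
$\left(D 1 + 4\right) 23 \cdot 32 G = \left(\left(-2\right) 1 + 4\right) 23 \cdot 32 \cdot \frac{9}{2} = \left(-2 + 4\right) 23 \cdot 32 \cdot \frac{9}{2} = 2 \cdot 23 \cdot 32 \cdot \frac{9}{2} = 46 \cdot 32 \cdot \frac{9}{2} = 1472 \cdot \frac{9}{2} = 6624$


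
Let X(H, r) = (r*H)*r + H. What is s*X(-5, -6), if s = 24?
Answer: -4440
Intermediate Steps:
X(H, r) = H + H*r² (X(H, r) = (H*r)*r + H = H*r² + H = H + H*r²)
s*X(-5, -6) = 24*(-5*(1 + (-6)²)) = 24*(-5*(1 + 36)) = 24*(-5*37) = 24*(-185) = -4440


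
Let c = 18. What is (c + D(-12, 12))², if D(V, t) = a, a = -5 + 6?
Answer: 361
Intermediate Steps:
a = 1
D(V, t) = 1
(c + D(-12, 12))² = (18 + 1)² = 19² = 361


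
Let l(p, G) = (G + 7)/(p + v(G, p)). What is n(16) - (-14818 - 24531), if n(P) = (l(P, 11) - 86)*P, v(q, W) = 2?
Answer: 37989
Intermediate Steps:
l(p, G) = (7 + G)/(2 + p) (l(p, G) = (G + 7)/(p + 2) = (7 + G)/(2 + p))
n(P) = P*(-86 + 18/(2 + P)) (n(P) = ((7 + 11)/(2 + P) - 86)*P = (18/(2 + P) - 86)*P = (-86 + 18/(2 + P))*P = P*(-86 + 18/(2 + P)))
n(16) - (-14818 - 24531) = -2*16*(77 + 43*16)/(2 + 16) - (-14818 - 24531) = -2*16*(77 + 688)/18 - 1*(-39349) = -2*16*1/18*765 + 39349 = -1360 + 39349 = 37989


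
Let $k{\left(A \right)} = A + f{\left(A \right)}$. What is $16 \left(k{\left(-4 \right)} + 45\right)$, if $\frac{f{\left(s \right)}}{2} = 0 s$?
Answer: $656$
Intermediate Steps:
$f{\left(s \right)} = 0$ ($f{\left(s \right)} = 2 \cdot 0 s = 2 \cdot 0 = 0$)
$k{\left(A \right)} = A$ ($k{\left(A \right)} = A + 0 = A$)
$16 \left(k{\left(-4 \right)} + 45\right) = 16 \left(-4 + 45\right) = 16 \cdot 41 = 656$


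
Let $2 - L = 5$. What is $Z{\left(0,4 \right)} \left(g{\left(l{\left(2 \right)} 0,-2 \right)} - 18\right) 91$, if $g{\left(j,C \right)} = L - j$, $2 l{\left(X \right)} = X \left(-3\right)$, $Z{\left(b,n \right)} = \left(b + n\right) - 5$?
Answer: $1911$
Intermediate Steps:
$L = -3$ ($L = 2 - 5 = -3$)
$Z{\left(b,n \right)} = -5 + b + n$
$l{\left(X \right)} = - \frac{3 X}{2}$ ($l{\left(X \right)} = \frac{X \left(-3\right)}{2} = \frac{\left(-3\right) X}{2} = - \frac{3 X}{2}$)
$g{\left(j,C \right)} = -3 - j$
$Z{\left(0,4 \right)} \left(g{\left(l{\left(2 \right)} 0,-2 \right)} - 18\right) 91 = \left(-5 + 0 + 4\right) \left(\left(-3 - \left(- \frac{3}{2}\right) 2 \cdot 0\right) - 18\right) 91 = - (\left(-3 - \left(-3\right) 0\right) - 18) 91 = - (\left(-3 - 0\right) - 18) 91 = - (\left(-3 + 0\right) - 18) 91 = - (-3 - 18) 91 = \left(-1\right) \left(-21\right) 91 = 21 \cdot 91 = 1911$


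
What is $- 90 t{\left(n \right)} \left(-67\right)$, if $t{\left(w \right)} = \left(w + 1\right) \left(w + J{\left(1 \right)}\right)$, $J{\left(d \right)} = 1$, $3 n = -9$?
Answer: $24120$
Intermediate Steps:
$n = -3$ ($n = \frac{1}{3} \left(-9\right) = -3$)
$t{\left(w \right)} = \left(1 + w\right)^{2}$ ($t{\left(w \right)} = \left(w + 1\right) \left(w + 1\right) = \left(1 + w\right) \left(1 + w\right) = \left(1 + w\right)^{2}$)
$- 90 t{\left(n \right)} \left(-67\right) = - 90 \left(1 + \left(-3\right)^{2} + 2 \left(-3\right)\right) \left(-67\right) = - 90 \left(1 + 9 - 6\right) \left(-67\right) = \left(-90\right) 4 \left(-67\right) = \left(-360\right) \left(-67\right) = 24120$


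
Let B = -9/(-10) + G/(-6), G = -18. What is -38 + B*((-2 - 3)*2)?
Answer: -77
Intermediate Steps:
B = 39/10 (B = -9/(-10) - 18/(-6) = -9*(-1/10) - 18*(-1/6) = 9/10 + 3 = 39/10 ≈ 3.9000)
-38 + B*((-2 - 3)*2) = -38 + 39*((-2 - 3)*2)/10 = -38 + 39*(-5*2)/10 = -38 + (39/10)*(-10) = -38 - 39 = -77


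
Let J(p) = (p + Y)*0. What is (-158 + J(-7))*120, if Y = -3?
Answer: -18960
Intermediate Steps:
J(p) = 0 (J(p) = (p - 3)*0 = (-3 + p)*0 = 0)
(-158 + J(-7))*120 = (-158 + 0)*120 = -158*120 = -18960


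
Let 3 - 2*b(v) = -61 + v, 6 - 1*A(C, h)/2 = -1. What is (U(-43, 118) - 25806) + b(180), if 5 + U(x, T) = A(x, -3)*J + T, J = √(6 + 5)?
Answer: -25751 + 14*√11 ≈ -25705.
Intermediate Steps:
J = √11 ≈ 3.3166
A(C, h) = 14 (A(C, h) = 12 - 2*(-1) = 12 + 2 = 14)
b(v) = 32 - v/2 (b(v) = 3/2 - (-61 + v)/2 = 3/2 + (61/2 - v/2) = 32 - v/2)
U(x, T) = -5 + T + 14*√11 (U(x, T) = -5 + (14*√11 + T) = -5 + (T + 14*√11) = -5 + T + 14*√11)
(U(-43, 118) - 25806) + b(180) = ((-5 + 118 + 14*√11) - 25806) + (32 - ½*180) = ((113 + 14*√11) - 25806) + (32 - 90) = (-25693 + 14*√11) - 58 = -25751 + 14*√11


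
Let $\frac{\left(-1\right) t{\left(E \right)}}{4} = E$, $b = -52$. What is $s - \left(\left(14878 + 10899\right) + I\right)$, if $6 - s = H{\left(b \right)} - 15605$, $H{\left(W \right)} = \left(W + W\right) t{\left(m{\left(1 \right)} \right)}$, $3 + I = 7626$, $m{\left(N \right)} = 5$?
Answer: $-19869$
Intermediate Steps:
$t{\left(E \right)} = - 4 E$
$I = 7623$ ($I = -3 + 7626 = 7623$)
$H{\left(W \right)} = - 40 W$ ($H{\left(W \right)} = \left(W + W\right) \left(\left(-4\right) 5\right) = 2 W \left(-20\right) = - 40 W$)
$s = 13531$ ($s = 6 - \left(\left(-40\right) \left(-52\right) - 15605\right) = 6 - \left(2080 - 15605\right) = 6 - -13525 = 6 + 13525 = 13531$)
$s - \left(\left(14878 + 10899\right) + I\right) = 13531 - \left(\left(14878 + 10899\right) + 7623\right) = 13531 - \left(25777 + 7623\right) = 13531 - 33400 = -19869$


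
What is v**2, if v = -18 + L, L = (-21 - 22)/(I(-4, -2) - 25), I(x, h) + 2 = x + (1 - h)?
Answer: 212521/784 ≈ 271.07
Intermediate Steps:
I(x, h) = -1 + x - h (I(x, h) = -2 + (x + (1 - h)) = -2 + (1 + x - h) = -1 + x - h)
L = 43/28 (L = (-21 - 22)/((-1 - 4 - 1*(-2)) - 25) = -43/((-1 - 4 + 2) - 25) = -43/(-3 - 25) = -43/(-28) = -43*(-1/28) = 43/28 ≈ 1.5357)
v = -461/28 (v = -18 + 43/28 = -461/28 ≈ -16.464)
v**2 = (-461/28)**2 = 212521/784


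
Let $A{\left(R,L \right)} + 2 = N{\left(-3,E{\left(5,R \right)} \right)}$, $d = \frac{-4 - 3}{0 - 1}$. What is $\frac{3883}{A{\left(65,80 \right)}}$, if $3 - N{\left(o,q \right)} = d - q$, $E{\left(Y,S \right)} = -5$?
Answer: $-353$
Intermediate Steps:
$d = 7$ ($d = - \frac{7}{-1} = \left(-7\right) \left(-1\right) = 7$)
$N{\left(o,q \right)} = -4 + q$ ($N{\left(o,q \right)} = 3 - \left(7 - q\right) = 3 + \left(-7 + q\right) = -4 + q$)
$A{\left(R,L \right)} = -11$ ($A{\left(R,L \right)} = -2 - 9 = -11$)
$\frac{3883}{A{\left(65,80 \right)}} = \frac{3883}{-11} = 3883 \left(- \frac{1}{11}\right) = -353$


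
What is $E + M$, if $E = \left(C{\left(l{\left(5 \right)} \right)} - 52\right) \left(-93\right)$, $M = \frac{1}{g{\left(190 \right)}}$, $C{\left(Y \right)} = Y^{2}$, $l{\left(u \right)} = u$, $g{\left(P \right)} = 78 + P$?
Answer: $\frac{672949}{268} \approx 2511.0$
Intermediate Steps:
$M = \frac{1}{268}$ ($M = \frac{1}{78 + 190} = \frac{1}{268} \approx 0.0037313$)
$E = 2511$ ($E = \left(5^{2} - 52\right) \left(-93\right) = \left(25 - 52\right) \left(-93\right) = \left(-27\right) \left(-93\right) = 2511$)
$E + M = 2511 + \frac{1}{268} = \frac{672949}{268}$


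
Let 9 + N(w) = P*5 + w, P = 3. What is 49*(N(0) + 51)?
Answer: 2793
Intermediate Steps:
N(w) = 6 + w (N(w) = -9 + (3*5 + w) = -9 + (15 + w) = 6 + w)
49*(N(0) + 51) = 49*((6 + 0) + 51) = 49*(6 + 51) = 49*57 = 2793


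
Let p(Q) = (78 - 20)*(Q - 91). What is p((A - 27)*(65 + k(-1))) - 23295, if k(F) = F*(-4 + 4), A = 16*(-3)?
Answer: -311323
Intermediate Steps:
A = -48
k(F) = 0 (k(F) = F*0 = 0)
p(Q) = -5278 + 58*Q (p(Q) = 58*(-91 + Q) = -5278 + 58*Q)
p((A - 27)*(65 + k(-1))) - 23295 = (-5278 + 58*((-48 - 27)*(65 + 0))) - 23295 = (-5278 + 58*(-75*65)) - 23295 = (-5278 + 58*(-4875)) - 23295 = (-5278 - 282750) - 23295 = -288028 - 23295 = -311323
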